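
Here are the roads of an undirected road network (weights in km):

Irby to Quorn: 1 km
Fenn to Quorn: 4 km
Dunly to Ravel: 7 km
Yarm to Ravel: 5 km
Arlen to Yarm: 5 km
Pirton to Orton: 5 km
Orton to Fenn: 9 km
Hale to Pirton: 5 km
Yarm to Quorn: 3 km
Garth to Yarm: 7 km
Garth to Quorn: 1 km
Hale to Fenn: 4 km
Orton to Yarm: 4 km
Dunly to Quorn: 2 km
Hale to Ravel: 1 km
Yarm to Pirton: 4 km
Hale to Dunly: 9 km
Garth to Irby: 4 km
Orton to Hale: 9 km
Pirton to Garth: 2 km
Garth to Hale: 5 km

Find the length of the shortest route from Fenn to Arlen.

Settle nodes by increasing distance from Fenn:
Fenn: 0
Hale: 4  (via Fenn)
Quorn: 4  (via Fenn)
Ravel: 5  (via Hale)
Irby: 5  (via Quorn)
Garth: 5  (via Quorn)
Dunly: 6  (via Quorn)
Pirton: 7  (via Garth)
Yarm: 7  (via Quorn)
Orton: 9  (via Fenn)
Arlen: 12  (via Yarm)
Shortest route: Fenn–Quorn–Yarm–Arlen = 12 km.

12 km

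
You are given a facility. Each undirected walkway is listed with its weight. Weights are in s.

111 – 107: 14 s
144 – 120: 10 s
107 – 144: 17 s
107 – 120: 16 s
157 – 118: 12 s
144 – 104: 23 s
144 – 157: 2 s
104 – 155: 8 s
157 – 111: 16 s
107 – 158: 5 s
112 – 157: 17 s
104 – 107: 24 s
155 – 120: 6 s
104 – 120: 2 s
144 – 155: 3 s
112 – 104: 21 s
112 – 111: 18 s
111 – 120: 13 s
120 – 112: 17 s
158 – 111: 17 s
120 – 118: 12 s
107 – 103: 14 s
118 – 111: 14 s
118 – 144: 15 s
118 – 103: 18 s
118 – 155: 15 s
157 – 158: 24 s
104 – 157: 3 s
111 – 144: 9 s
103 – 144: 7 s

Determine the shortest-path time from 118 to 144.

Candidate routes:
118 → 144: 15 = 15
118 → 155 → 144: 15+3 = 18
118 → 157 → 144: 12+2 = 14
The minimum is 14 s via 118 → 157 → 144.

14 s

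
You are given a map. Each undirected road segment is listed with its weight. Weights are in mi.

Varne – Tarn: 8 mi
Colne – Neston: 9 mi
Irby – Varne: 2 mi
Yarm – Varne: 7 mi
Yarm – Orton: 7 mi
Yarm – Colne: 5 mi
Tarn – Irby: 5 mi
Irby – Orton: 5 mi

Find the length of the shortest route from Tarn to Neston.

28 mi

Running Dijkstra from Tarn:
Tarn: 0
Irby: 5  (via Tarn)
Varne: 7  (via Irby)
Orton: 10  (via Irby)
Yarm: 14  (via Varne)
Colne: 19  (via Yarm)
Neston: 28  (via Colne)
Shortest route: Tarn–Irby–Varne–Yarm–Colne–Neston = 28 mi.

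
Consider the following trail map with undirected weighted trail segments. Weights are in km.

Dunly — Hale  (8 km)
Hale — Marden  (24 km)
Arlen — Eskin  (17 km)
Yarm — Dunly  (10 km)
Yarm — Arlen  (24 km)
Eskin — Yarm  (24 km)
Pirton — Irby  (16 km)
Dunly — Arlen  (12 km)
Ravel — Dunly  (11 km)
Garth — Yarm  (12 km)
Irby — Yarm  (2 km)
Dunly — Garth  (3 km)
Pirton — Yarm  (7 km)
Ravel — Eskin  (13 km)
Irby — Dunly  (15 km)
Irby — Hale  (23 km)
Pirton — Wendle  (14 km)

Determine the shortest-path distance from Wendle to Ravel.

42 km

Compare a few routes:
Wendle - Pirton - Irby - Yarm - Dunly - Ravel: 14+16+2+10+11 = 53
Wendle - Pirton - Yarm - Garth - Dunly - Ravel: 14+7+12+3+11 = 47
Wendle - Pirton - Yarm - Dunly - Ravel: 14+7+10+11 = 42
Wendle - Pirton - Yarm - Irby - Dunly - Ravel: 14+7+2+15+11 = 49
Cheapest is Wendle - Pirton - Yarm - Dunly - Ravel at 42 km.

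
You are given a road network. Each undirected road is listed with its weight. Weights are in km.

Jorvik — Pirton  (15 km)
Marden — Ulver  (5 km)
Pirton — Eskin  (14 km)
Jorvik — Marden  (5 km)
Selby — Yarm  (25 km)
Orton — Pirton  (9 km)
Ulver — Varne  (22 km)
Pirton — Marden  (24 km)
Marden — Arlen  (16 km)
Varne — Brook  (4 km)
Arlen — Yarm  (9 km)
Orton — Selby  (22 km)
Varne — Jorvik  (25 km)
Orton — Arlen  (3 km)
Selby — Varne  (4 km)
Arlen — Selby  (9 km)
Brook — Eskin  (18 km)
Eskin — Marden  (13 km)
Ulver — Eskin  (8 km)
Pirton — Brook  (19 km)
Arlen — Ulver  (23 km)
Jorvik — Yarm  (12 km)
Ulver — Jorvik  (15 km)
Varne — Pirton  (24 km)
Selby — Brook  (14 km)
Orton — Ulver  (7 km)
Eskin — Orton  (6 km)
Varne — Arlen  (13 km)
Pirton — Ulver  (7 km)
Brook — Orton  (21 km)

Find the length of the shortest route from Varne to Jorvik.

Running Dijkstra from Varne:
Varne: 0
Selby: 4  (via Varne)
Brook: 4  (via Varne)
Arlen: 13  (via Varne)
Orton: 16  (via Arlen)
Yarm: 22  (via Arlen)
Ulver: 22  (via Varne)
Eskin: 22  (via Brook)
Pirton: 23  (via Brook)
Jorvik: 25  (via Varne)
Shortest route: Varne–Jorvik = 25 km.

25 km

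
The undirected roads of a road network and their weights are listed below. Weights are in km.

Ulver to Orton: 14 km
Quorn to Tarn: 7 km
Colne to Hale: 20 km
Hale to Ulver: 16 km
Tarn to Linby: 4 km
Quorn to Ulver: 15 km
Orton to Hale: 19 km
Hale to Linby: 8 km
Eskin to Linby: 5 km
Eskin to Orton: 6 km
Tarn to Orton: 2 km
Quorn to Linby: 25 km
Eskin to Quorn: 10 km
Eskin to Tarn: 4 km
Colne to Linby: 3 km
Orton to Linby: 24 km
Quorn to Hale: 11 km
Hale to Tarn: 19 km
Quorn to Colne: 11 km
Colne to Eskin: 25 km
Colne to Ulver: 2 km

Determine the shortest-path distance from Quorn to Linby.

11 km

Compare a few routes:
Quorn → Colne → Linby: 11+3 = 14
Quorn → Eskin → Linby: 10+5 = 15
Quorn → Tarn → Linby: 7+4 = 11
The minimum is 11 km via Quorn → Tarn → Linby.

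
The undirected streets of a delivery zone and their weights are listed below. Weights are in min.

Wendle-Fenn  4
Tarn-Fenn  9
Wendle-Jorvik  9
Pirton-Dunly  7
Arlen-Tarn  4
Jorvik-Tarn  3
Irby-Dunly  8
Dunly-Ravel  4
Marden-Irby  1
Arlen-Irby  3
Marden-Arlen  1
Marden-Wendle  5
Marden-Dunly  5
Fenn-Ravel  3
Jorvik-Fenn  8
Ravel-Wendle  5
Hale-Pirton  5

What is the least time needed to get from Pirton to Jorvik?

Enumerating some paths:
Pirton - Dunly - Ravel - Fenn - Jorvik: 7+4+3+8 = 22
Pirton - Dunly - Marden - Arlen - Tarn - Jorvik: 7+5+1+4+3 = 20
Pirton - Dunly - Marden - Irby - Arlen - Tarn - Jorvik: 7+5+1+3+4+3 = 23
Cheapest is Pirton - Dunly - Marden - Arlen - Tarn - Jorvik at 20 min.

20 min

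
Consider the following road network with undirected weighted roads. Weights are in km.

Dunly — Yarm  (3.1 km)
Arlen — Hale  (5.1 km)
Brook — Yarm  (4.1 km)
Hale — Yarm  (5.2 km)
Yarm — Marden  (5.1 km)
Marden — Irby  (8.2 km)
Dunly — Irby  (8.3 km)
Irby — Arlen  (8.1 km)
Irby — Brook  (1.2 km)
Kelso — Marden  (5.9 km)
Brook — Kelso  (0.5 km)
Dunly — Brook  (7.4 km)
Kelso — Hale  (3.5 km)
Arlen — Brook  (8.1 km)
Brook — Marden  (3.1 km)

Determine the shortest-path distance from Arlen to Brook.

8.1 km

Enumerating some paths:
Arlen → Brook: 8.1 = 8.1
Arlen → Hale → Kelso → Brook: 5.1+3.5+0.5 = 9.1
Cheapest is Arlen → Brook at 8.1 km.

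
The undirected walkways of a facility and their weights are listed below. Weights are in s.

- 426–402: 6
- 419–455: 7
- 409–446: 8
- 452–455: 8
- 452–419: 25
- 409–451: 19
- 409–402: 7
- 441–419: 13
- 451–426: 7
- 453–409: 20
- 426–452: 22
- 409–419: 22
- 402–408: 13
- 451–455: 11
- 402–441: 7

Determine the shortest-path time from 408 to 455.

Running Dijkstra from 408:
408: 0
402: 13  (via 408)
426: 19  (via 402)
409: 20  (via 402)
441: 20  (via 402)
451: 26  (via 426)
446: 28  (via 409)
419: 33  (via 441)
455: 37  (via 451)
Shortest route: 408 → 402 → 426 → 451 → 455 = 37 s.

37 s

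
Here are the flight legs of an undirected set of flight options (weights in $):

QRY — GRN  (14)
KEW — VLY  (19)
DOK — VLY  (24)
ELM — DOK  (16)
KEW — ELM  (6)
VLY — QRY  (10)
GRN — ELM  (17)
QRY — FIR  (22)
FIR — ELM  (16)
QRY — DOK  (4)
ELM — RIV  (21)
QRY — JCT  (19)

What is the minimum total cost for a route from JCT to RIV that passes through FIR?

Best JCT to FIR: JCT–QRY–FIR costing 41
Shortest FIR→RIV: FIR–ELM–RIV = 37
Total via FIR: 41 + 37 = $78.

$78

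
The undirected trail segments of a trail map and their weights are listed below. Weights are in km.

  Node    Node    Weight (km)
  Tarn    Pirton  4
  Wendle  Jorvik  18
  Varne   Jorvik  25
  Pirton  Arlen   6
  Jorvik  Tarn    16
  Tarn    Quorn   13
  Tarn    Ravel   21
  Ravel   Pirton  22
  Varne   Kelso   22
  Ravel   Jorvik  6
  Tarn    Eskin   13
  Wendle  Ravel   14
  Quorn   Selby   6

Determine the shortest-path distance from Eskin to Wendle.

Shortest distances from Eskin:
Eskin: 0
Tarn: 13  (via Eskin)
Pirton: 17  (via Tarn)
Arlen: 23  (via Pirton)
Quorn: 26  (via Tarn)
Jorvik: 29  (via Tarn)
Selby: 32  (via Quorn)
Ravel: 34  (via Tarn)
Wendle: 47  (via Jorvik)
Shortest route: Eskin–Tarn–Jorvik–Wendle = 47 km.

47 km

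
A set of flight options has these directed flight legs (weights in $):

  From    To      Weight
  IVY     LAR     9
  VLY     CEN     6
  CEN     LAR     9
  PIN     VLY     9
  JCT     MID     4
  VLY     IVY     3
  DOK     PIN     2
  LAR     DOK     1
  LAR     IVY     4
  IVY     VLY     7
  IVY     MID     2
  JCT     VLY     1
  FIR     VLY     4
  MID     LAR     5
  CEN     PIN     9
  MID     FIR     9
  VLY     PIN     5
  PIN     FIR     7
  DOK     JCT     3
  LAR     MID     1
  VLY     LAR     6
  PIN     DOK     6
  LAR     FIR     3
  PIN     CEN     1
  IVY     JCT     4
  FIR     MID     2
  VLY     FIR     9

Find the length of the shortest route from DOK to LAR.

Running Dijkstra from DOK:
DOK: 0
PIN: 2  (via DOK)
CEN: 3  (via PIN)
JCT: 3  (via DOK)
VLY: 4  (via JCT)
IVY: 7  (via VLY)
MID: 7  (via JCT)
FIR: 9  (via PIN)
LAR: 10  (via VLY)
Shortest route: DOK → JCT → VLY → LAR = $10.

$10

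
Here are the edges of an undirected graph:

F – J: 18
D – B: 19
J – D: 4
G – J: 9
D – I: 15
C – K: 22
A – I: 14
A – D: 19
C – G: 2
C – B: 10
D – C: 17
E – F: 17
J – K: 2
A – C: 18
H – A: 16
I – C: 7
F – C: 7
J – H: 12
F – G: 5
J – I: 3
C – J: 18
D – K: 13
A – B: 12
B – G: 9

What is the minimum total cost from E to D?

Settle nodes by increasing distance from E:
E: 0
F: 17  (via E)
G: 22  (via F)
C: 24  (via F)
B: 31  (via G)
I: 31  (via C)
J: 31  (via G)
K: 33  (via J)
D: 35  (via J)
Shortest route: E–F–G–J–D = 35.

35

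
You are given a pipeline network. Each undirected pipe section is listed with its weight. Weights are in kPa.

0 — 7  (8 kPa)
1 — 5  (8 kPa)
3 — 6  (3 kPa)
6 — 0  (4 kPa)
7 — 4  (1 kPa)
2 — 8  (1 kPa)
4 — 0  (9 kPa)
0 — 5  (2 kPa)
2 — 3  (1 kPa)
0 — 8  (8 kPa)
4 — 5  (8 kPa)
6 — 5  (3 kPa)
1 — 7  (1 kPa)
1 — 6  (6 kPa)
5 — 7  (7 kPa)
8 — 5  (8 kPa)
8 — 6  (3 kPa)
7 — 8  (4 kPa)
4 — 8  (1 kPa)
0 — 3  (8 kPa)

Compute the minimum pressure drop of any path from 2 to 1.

4 kPa

Running Dijkstra from 2:
2: 0
3: 1  (via 2)
8: 1  (via 2)
4: 2  (via 8)
7: 3  (via 4)
1: 4  (via 7)
Shortest route: 2–8–4–7–1 = 4 kPa.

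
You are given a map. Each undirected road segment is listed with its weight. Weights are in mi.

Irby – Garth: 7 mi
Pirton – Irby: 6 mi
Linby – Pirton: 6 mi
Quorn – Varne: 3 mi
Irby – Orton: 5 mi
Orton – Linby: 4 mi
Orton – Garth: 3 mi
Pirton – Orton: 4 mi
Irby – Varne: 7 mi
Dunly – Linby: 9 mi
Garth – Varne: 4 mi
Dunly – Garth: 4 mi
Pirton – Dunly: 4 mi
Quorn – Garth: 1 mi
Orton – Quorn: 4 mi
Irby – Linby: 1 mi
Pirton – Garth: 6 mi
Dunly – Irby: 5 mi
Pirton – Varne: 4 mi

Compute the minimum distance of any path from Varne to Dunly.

Compare a few routes:
Varne–Quorn–Garth–Pirton–Dunly: 3+1+6+4 = 14
Varne–Irby–Dunly: 7+5 = 12
Varne–Quorn–Orton–Garth–Dunly: 3+4+3+4 = 14
Varne–Garth–Dunly: 4+4 = 8
Cheapest is Varne–Garth–Dunly at 8 mi.

8 mi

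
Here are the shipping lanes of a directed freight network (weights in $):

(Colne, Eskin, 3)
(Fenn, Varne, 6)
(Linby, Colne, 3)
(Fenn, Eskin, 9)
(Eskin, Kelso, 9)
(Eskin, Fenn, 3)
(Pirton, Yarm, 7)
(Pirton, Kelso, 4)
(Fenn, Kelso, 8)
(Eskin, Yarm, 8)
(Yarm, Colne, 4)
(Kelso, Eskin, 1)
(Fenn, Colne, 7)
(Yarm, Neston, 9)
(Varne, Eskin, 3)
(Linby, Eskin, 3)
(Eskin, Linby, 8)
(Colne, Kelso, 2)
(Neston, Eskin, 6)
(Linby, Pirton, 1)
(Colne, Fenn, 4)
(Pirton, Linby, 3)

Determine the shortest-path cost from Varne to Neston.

$20

Compare a few routes:
Varne → Eskin → Linby → Pirton → Yarm → Neston: 3+8+1+7+9 = 28
Varne → Eskin → Yarm → Neston: 3+8+9 = 20
The minimum is $20 via Varne → Eskin → Yarm → Neston.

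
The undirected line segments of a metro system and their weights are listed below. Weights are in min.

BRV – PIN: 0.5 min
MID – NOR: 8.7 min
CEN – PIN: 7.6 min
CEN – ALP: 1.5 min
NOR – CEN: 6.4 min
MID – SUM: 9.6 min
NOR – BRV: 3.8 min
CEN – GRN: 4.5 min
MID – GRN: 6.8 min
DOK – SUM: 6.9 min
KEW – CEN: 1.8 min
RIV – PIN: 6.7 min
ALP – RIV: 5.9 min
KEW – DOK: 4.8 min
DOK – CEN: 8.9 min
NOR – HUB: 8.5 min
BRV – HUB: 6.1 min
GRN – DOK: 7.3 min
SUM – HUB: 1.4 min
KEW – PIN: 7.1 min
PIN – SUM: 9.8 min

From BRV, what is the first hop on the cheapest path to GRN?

PIN

Candidate routes:
BRV–PIN–RIV–ALP–CEN–GRN: 0.5+6.7+5.9+1.5+4.5 = 19.1
BRV–PIN–CEN–GRN: 0.5+7.6+4.5 = 12.6
BRV–NOR–CEN–GRN: 3.8+6.4+4.5 = 14.7
BRV–PIN–KEW–CEN–GRN: 0.5+7.1+1.8+4.5 = 13.9
Cheapest is BRV–PIN–CEN–GRN at 12.6 min.
So from BRV the first move is to PIN.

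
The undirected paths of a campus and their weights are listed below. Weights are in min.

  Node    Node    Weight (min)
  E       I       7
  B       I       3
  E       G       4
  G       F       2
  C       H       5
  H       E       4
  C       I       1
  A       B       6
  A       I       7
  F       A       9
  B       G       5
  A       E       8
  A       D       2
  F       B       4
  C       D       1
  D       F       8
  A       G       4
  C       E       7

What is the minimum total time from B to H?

9 min

Running Dijkstra from B:
B: 0
I: 3  (via B)
C: 4  (via I)
F: 4  (via B)
D: 5  (via C)
G: 5  (via B)
A: 6  (via B)
E: 9  (via G)
H: 9  (via C)
Shortest route: B–I–C–H = 9 min.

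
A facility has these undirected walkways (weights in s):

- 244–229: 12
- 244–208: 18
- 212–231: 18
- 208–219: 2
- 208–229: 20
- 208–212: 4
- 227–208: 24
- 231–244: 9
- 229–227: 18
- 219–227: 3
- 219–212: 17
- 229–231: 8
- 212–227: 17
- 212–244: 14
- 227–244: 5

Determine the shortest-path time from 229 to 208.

Candidate routes:
229 → 244 → 227 → 219 → 208: 12+5+3+2 = 22
229 → 227 → 219 → 208: 18+3+2 = 23
229 → 208: 20 = 20
The minimum is 20 s via 229 → 208.

20 s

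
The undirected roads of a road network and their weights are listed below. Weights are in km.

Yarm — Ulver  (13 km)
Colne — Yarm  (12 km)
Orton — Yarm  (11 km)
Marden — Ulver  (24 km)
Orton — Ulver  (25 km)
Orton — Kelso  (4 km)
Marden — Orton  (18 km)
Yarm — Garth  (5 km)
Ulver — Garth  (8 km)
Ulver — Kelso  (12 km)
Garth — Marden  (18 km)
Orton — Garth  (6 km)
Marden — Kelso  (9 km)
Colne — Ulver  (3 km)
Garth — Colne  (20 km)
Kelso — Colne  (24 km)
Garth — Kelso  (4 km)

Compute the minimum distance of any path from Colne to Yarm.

12 km

Shortest distances from Colne:
Colne: 0
Ulver: 3  (via Colne)
Garth: 11  (via Ulver)
Yarm: 12  (via Colne)
Shortest route: Colne–Yarm = 12 km.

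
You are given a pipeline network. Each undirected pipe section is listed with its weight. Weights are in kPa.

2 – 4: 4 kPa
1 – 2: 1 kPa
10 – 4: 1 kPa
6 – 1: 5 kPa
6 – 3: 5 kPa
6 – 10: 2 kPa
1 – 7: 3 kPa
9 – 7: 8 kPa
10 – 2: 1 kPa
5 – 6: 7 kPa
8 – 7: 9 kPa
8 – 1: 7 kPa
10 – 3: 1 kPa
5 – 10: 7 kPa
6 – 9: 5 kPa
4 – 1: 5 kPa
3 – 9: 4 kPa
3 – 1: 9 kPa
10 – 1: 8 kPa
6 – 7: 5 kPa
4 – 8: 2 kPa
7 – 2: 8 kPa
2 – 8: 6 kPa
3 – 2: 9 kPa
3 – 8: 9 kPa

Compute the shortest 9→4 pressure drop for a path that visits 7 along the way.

Shortest 9→7: 9 → 7 = 8
Best 7 to 4: 7 → 1 → 2 → 10 → 4 costing 6
Total via 7: 8 + 6 = 14 kPa.

14 kPa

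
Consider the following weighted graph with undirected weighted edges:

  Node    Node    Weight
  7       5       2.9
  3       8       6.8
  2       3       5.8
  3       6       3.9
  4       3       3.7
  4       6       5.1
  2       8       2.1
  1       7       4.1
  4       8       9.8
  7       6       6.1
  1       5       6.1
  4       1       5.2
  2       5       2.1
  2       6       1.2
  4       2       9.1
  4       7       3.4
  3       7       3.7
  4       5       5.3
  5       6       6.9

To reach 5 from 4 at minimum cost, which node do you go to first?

Compare a few routes:
4 → 3 → 7 → 5: 3.7+3.7+2.9 = 10.3
4 → 5: 5.3 = 5.3
4 → 6 → 2 → 5: 5.1+1.2+2.1 = 8.4
4 → 7 → 5: 3.4+2.9 = 6.3
Cheapest is 4 → 5 at 5.3.
So from 4 the first move is to 5.

5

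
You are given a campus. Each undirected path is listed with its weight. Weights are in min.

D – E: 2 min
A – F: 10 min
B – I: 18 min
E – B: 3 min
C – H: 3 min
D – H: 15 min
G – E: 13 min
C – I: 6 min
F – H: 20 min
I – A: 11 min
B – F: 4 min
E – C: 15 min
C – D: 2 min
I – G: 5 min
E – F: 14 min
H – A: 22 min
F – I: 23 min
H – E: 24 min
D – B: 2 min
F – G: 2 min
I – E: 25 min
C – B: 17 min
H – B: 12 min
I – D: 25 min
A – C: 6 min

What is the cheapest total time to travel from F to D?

6 min

Enumerating some paths:
F → B → D: 4+2 = 6
F → B → E → D: 4+3+2 = 9
The minimum is 6 min via F → B → D.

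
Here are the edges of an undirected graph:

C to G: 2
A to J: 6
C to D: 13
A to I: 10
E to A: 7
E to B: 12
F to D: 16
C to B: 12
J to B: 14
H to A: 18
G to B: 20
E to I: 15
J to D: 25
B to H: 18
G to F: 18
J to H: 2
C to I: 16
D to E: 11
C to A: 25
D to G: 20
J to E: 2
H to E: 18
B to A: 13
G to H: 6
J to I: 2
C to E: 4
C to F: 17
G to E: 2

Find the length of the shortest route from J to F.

Shortest distances from J:
J: 0
E: 2  (via J)
H: 2  (via J)
I: 2  (via J)
G: 4  (via E)
A: 6  (via J)
C: 6  (via E)
D: 13  (via E)
B: 14  (via J)
F: 22  (via G)
Shortest route: J–E–G–F = 22.

22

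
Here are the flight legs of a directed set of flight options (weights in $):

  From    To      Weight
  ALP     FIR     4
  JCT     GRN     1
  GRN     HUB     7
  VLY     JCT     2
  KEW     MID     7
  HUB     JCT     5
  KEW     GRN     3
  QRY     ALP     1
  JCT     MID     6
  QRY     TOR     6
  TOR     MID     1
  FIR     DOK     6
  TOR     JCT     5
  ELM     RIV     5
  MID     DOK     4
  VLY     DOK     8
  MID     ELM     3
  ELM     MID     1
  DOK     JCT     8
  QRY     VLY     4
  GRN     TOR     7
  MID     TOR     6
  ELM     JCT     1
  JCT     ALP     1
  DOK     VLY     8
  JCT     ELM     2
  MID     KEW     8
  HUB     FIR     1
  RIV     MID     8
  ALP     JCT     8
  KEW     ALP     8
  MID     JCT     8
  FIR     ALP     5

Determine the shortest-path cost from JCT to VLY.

Candidate routes:
JCT–ELM–MID–DOK–VLY: 2+1+4+8 = 15
JCT–MID–DOK–VLY: 6+4+8 = 18
JCT–ALP–FIR–DOK–VLY: 1+4+6+8 = 19
JCT–GRN–TOR–MID–DOK–VLY: 1+7+1+4+8 = 21
The minimum is $15 via JCT–ELM–MID–DOK–VLY.

$15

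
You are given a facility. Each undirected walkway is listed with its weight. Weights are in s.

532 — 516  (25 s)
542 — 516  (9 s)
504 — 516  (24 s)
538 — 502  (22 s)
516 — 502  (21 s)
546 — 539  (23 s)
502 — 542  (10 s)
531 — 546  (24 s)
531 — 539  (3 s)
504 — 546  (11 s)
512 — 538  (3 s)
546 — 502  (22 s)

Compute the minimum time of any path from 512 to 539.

Enumerating some paths:
512 - 538 - 502 - 546 - 539: 3+22+22+23 = 70
512 - 538 - 502 - 546 - 531 - 539: 3+22+22+24+3 = 74
Cheapest is 512 - 538 - 502 - 546 - 539 at 70 s.

70 s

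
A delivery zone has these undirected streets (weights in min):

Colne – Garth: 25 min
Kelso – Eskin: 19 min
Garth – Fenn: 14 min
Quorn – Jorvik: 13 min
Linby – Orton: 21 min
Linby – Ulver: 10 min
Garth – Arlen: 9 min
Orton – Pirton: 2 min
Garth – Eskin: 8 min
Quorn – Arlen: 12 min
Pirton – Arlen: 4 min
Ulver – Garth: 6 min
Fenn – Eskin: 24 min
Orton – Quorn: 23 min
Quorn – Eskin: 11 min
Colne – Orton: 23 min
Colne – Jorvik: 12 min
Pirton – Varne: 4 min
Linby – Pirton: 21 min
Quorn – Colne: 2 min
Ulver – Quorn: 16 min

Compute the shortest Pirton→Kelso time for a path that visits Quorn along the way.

46 min

Best Pirton to Quorn: Pirton → Arlen → Quorn costing 16
Shortest Quorn→Kelso: Quorn → Eskin → Kelso = 30
Total via Quorn: 16 + 30 = 46 min.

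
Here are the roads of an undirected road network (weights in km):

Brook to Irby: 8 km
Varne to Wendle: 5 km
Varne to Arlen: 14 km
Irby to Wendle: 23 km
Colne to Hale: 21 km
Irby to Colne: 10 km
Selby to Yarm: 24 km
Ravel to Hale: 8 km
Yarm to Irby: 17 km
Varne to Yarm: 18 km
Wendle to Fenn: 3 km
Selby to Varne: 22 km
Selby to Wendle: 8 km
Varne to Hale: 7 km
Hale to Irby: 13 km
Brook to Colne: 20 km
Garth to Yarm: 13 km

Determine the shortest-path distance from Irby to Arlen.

Candidate routes:
Irby → Yarm → Varne → Arlen: 17+18+14 = 49
Irby → Wendle → Varne → Arlen: 23+5+14 = 42
Irby → Hale → Varne → Arlen: 13+7+14 = 34
Cheapest is Irby → Hale → Varne → Arlen at 34 km.

34 km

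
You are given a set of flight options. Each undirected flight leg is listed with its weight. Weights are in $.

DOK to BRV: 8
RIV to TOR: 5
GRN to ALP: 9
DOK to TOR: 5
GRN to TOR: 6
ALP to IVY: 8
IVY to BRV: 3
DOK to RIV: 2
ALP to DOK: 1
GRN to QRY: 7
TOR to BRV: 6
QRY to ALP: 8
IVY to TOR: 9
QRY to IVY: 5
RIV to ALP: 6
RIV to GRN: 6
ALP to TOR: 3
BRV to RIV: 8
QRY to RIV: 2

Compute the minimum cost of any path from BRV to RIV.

$8

Shortest distances from BRV:
BRV: 0
IVY: 3  (via BRV)
TOR: 6  (via BRV)
DOK: 8  (via BRV)
QRY: 8  (via IVY)
RIV: 8  (via BRV)
Shortest route: BRV–RIV = $8.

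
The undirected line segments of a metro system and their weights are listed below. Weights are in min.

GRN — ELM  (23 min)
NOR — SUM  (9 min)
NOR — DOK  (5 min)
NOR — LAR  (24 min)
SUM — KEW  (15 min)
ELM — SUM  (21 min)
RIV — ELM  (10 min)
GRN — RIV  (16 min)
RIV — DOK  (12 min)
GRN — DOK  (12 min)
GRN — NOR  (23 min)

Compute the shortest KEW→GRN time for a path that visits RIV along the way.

57 min

Shortest KEW→RIV: KEW–SUM–NOR–DOK–RIV = 41
Shortest RIV→GRN: RIV–GRN = 16
Total via RIV: 41 + 16 = 57 min.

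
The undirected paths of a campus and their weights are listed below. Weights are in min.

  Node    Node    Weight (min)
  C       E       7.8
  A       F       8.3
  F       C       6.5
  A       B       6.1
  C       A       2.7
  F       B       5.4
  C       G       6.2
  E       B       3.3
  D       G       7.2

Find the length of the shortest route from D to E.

21.2 min

Compare a few routes:
D–G–C–A–F–B–E: 7.2+6.2+2.7+8.3+5.4+3.3 = 33.1
D–G–C–F–B–E: 7.2+6.2+6.5+5.4+3.3 = 28.6
D–G–C–A–B–E: 7.2+6.2+2.7+6.1+3.3 = 25.5
D–G–C–E: 7.2+6.2+7.8 = 21.2
The minimum is 21.2 min via D–G–C–E.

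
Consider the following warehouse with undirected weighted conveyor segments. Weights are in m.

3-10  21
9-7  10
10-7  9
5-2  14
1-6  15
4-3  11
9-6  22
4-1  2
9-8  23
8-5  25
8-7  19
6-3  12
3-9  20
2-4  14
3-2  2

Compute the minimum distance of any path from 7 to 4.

Enumerating some paths:
7 - 9 - 6 - 1 - 4: 10+22+15+2 = 49
7 - 10 - 3 - 4: 9+21+11 = 41
7 - 9 - 3 - 2 - 4: 10+20+2+14 = 46
7 - 10 - 3 - 2 - 4: 9+21+2+14 = 46
The minimum is 41 m via 7 - 10 - 3 - 4.

41 m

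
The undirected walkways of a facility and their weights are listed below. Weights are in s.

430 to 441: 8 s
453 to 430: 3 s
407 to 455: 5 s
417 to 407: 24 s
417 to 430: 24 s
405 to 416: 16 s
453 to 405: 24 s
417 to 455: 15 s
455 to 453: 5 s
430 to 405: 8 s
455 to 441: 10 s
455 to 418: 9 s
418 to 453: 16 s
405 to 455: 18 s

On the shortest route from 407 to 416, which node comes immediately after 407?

Compare a few routes:
407 → 455 → 453 → 430 → 405 → 416: 5+5+3+8+16 = 37
407 → 455 → 405 → 416: 5+18+16 = 39
The minimum is 37 s via 407 → 455 → 453 → 430 → 405 → 416.
So from 407 the first move is to 455.

455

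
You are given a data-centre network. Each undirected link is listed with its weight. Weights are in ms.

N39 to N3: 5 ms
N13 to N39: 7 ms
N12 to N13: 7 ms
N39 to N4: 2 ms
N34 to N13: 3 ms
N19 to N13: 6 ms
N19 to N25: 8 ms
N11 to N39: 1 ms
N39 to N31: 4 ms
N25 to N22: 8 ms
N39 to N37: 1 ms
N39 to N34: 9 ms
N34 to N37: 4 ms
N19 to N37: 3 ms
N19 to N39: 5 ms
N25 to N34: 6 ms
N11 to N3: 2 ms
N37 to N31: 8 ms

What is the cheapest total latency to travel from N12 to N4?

Enumerating some paths:
N12 → N13 → N19 → N39 → N4: 7+6+5+2 = 20
N12 → N13 → N39 → N4: 7+7+2 = 16
N12 → N13 → N34 → N37 → N39 → N4: 7+3+4+1+2 = 17
N12 → N13 → N19 → N37 → N39 → N4: 7+6+3+1+2 = 19
The minimum is 16 ms via N12 → N13 → N39 → N4.

16 ms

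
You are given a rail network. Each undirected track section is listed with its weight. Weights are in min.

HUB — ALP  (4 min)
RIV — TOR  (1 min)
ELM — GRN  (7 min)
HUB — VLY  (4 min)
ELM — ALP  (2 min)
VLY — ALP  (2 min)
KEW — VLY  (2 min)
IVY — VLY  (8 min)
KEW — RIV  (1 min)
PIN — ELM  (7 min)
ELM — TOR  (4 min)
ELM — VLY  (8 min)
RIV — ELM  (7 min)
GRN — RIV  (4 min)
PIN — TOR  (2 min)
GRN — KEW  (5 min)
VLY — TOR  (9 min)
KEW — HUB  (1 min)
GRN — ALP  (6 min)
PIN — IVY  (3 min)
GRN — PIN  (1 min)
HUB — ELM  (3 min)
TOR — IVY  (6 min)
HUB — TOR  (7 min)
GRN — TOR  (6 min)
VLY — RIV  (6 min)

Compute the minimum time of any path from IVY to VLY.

Settle nodes by increasing distance from IVY:
IVY: 0
PIN: 3  (via IVY)
GRN: 4  (via PIN)
TOR: 5  (via PIN)
RIV: 6  (via TOR)
KEW: 7  (via RIV)
VLY: 8  (via IVY)
Shortest route: IVY → VLY = 8 min.

8 min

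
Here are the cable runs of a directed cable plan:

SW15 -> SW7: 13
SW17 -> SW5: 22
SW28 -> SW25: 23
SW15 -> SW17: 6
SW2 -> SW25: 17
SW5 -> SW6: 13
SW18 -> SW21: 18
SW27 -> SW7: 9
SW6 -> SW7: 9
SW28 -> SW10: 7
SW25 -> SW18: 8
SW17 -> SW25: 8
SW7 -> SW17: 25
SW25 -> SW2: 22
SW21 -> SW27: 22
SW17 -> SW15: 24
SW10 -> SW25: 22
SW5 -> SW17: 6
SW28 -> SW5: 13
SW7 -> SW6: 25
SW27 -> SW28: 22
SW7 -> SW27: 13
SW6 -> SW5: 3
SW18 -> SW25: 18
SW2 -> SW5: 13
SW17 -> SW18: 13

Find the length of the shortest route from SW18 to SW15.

Enumerating some paths:
SW18 → SW21 → SW27 → SW7 → SW17 → SW15: 18+22+9+25+24 = 98
SW18 → SW25 → SW2 → SW5 → SW17 → SW15: 18+22+13+6+24 = 83
SW18 → SW21 → SW27 → SW28 → SW5 → SW17 → SW15: 18+22+22+13+6+24 = 105
The minimum is 83 via SW18 → SW25 → SW2 → SW5 → SW17 → SW15.

83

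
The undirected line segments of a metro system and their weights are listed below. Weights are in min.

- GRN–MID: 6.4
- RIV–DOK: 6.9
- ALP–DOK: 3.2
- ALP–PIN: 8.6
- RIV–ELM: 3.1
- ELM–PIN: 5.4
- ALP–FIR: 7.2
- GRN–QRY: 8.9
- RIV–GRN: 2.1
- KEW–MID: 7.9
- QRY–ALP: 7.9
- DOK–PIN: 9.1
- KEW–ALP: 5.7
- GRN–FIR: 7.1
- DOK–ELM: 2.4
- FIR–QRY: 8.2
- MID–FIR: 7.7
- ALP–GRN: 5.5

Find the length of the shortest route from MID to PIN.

17 min

Candidate routes:
MID → GRN → ALP → PIN: 6.4+5.5+8.6 = 20.5
MID → GRN → RIV → ELM → PIN: 6.4+2.1+3.1+5.4 = 17
MID → KEW → ALP → PIN: 7.9+5.7+8.6 = 22.2
Cheapest is MID → GRN → RIV → ELM → PIN at 17 min.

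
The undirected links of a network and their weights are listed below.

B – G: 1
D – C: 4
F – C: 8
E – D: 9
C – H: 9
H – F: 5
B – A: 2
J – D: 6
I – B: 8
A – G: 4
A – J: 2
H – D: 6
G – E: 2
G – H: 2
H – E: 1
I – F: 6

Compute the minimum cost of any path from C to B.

Running Dijkstra from C:
C: 0
D: 4  (via C)
F: 8  (via C)
H: 9  (via C)
E: 10  (via H)
J: 10  (via D)
G: 11  (via H)
A: 12  (via J)
B: 12  (via G)
Shortest route: C → H → G → B = 12.

12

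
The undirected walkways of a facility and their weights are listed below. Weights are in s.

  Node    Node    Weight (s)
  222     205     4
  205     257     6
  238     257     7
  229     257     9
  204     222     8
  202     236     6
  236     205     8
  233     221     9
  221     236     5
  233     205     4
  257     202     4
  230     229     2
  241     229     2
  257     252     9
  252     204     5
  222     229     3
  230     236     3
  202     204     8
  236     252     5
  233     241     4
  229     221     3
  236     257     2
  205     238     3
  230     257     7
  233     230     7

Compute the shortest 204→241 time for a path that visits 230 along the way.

17 s

Shortest 204→230: 204 → 252 → 236 → 230 = 13
Shortest 230→241: 230 → 229 → 241 = 4
Total via 230: 13 + 4 = 17 s.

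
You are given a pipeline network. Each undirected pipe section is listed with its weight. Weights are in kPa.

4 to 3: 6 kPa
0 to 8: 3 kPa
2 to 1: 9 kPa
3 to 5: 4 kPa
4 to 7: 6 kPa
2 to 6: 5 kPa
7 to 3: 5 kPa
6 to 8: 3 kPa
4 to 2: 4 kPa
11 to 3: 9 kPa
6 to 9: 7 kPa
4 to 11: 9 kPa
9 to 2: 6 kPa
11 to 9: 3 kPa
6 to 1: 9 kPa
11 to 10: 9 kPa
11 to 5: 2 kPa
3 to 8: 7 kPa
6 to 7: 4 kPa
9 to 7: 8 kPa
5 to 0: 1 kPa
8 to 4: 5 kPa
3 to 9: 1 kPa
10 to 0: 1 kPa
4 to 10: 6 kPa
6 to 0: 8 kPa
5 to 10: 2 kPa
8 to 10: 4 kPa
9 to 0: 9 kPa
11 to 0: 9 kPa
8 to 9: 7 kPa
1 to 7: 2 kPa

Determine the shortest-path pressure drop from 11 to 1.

11 kPa

Settle nodes by increasing distance from 11:
11: 0
5: 2  (via 11)
0: 3  (via 5)
9: 3  (via 11)
3: 4  (via 9)
10: 4  (via 5)
8: 6  (via 0)
2: 9  (via 9)
4: 9  (via 11)
6: 9  (via 8)
7: 9  (via 3)
1: 11  (via 7)
Shortest route: 11–9–3–7–1 = 11 kPa.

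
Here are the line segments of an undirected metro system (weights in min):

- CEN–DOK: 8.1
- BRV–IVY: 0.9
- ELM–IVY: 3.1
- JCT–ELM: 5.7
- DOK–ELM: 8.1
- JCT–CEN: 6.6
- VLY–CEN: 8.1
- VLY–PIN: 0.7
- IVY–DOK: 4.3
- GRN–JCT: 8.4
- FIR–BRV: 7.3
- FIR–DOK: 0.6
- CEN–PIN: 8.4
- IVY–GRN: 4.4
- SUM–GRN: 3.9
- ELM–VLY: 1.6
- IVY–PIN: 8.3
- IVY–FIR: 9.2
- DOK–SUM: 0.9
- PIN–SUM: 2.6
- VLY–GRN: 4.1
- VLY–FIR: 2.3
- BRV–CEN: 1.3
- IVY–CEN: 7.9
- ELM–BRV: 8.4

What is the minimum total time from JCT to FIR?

Candidate routes:
JCT → ELM → VLY → PIN → SUM → DOK → FIR: 5.7+1.6+0.7+2.6+0.9+0.6 = 12.1
JCT → ELM → VLY → FIR: 5.7+1.6+2.3 = 9.6
The minimum is 9.6 min via JCT → ELM → VLY → FIR.

9.6 min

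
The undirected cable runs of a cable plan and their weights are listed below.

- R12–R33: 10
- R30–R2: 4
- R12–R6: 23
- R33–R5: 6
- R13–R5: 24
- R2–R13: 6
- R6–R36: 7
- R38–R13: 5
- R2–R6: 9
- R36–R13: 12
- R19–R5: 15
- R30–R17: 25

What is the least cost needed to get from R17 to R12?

61

Settle nodes by increasing distance from R17:
R17: 0
R30: 25  (via R17)
R2: 29  (via R30)
R13: 35  (via R2)
R6: 38  (via R2)
R38: 40  (via R13)
R36: 45  (via R6)
R5: 59  (via R13)
R12: 61  (via R6)
Shortest route: R17 → R30 → R2 → R6 → R12 = 61.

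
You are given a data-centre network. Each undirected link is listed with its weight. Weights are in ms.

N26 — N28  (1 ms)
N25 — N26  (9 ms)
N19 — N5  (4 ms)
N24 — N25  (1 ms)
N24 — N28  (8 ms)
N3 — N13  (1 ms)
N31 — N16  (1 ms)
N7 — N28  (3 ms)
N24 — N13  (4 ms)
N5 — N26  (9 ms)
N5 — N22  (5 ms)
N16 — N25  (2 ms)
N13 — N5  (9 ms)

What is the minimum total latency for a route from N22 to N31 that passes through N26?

Shortest N22→N26: N22 → N5 → N26 = 14
Best N26 to N31: N26 → N25 → N16 → N31 costing 12
Total via N26: 14 + 12 = 26 ms.

26 ms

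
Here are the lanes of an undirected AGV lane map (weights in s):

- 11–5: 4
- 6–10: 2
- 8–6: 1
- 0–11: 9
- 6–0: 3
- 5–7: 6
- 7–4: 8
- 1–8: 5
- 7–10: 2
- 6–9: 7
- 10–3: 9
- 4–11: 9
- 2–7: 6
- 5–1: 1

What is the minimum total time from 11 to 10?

Compare a few routes:
11–0–6–10: 9+3+2 = 14
11–5–7–10: 4+6+2 = 12
11–5–1–8–6–10: 4+1+5+1+2 = 13
The minimum is 12 s via 11–5–7–10.

12 s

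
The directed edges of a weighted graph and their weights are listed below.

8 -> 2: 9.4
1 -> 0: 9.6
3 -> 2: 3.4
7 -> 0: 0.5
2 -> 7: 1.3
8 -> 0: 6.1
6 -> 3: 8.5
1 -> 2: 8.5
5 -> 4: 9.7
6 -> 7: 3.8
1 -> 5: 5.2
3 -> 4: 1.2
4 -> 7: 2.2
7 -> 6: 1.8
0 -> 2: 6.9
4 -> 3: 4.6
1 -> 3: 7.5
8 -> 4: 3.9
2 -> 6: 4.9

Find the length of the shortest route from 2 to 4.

12.8

Candidate routes:
2–7–6–3–4: 1.3+1.8+8.5+1.2 = 12.8
2–6–3–4: 4.9+8.5+1.2 = 14.6
The minimum is 12.8 via 2–7–6–3–4.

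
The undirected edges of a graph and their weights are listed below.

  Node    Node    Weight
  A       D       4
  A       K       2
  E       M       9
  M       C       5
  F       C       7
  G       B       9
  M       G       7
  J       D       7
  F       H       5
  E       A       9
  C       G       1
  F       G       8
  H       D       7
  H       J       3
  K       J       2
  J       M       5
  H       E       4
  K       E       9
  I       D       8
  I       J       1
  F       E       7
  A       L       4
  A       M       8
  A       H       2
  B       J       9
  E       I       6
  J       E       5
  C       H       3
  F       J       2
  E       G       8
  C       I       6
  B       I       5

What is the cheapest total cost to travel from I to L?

Running Dijkstra from I:
I: 0
J: 1  (via I)
F: 3  (via J)
K: 3  (via J)
H: 4  (via J)
A: 5  (via K)
B: 5  (via I)
C: 6  (via I)
E: 6  (via I)
M: 6  (via J)
G: 7  (via C)
D: 8  (via I)
L: 9  (via A)
Shortest route: I → J → K → A → L = 9.

9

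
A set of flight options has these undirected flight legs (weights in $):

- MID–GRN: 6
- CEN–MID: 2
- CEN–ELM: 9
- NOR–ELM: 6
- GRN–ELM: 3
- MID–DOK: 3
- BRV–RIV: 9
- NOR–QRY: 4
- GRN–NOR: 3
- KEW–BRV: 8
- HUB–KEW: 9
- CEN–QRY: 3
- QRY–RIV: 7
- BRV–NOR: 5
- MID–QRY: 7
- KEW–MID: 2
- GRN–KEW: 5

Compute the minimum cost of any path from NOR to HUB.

$17

Enumerating some paths:
NOR → QRY → CEN → MID → KEW → HUB: 4+3+2+2+9 = 20
NOR → QRY → MID → KEW → HUB: 4+7+2+9 = 22
NOR → GRN → MID → KEW → HUB: 3+6+2+9 = 20
NOR → GRN → KEW → HUB: 3+5+9 = 17
The minimum is $17 via NOR → GRN → KEW → HUB.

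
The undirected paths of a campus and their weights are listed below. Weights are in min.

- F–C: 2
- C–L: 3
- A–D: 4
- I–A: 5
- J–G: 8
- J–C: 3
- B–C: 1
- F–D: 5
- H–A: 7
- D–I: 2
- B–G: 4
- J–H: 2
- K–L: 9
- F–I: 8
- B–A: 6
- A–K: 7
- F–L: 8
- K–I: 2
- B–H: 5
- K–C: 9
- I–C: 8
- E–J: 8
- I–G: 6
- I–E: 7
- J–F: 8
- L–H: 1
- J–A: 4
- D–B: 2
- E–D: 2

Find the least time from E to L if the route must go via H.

Shortest E→H: E–D–B–H = 9
Best H to L: H–L costing 1
Total via H: 9 + 1 = 10 min.

10 min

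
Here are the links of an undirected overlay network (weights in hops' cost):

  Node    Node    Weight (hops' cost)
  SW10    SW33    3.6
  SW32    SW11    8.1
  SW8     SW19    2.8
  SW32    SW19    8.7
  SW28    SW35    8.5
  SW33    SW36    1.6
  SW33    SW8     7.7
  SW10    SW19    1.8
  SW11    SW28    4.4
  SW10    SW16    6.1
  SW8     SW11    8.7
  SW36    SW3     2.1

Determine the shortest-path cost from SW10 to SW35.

26.2 hops' cost

Enumerating some paths:
SW10 → SW19 → SW32 → SW11 → SW28 → SW35: 1.8+8.7+8.1+4.4+8.5 = 31.5
SW10 → SW33 → SW8 → SW11 → SW28 → SW35: 3.6+7.7+8.7+4.4+8.5 = 32.9
SW10 → SW19 → SW8 → SW11 → SW28 → SW35: 1.8+2.8+8.7+4.4+8.5 = 26.2
Cheapest is SW10 → SW19 → SW8 → SW11 → SW28 → SW35 at 26.2 hops' cost.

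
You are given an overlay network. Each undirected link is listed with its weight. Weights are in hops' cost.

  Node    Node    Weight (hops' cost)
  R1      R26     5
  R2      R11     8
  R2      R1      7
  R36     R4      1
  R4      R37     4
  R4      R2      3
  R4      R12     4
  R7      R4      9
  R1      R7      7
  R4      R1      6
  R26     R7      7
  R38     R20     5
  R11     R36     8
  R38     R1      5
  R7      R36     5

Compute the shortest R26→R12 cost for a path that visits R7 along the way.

17 hops' cost

Best R26 to R7: R26–R7 costing 7
Shortest R7→R12: R7–R36–R4–R12 = 10
Total via R7: 7 + 10 = 17 hops' cost.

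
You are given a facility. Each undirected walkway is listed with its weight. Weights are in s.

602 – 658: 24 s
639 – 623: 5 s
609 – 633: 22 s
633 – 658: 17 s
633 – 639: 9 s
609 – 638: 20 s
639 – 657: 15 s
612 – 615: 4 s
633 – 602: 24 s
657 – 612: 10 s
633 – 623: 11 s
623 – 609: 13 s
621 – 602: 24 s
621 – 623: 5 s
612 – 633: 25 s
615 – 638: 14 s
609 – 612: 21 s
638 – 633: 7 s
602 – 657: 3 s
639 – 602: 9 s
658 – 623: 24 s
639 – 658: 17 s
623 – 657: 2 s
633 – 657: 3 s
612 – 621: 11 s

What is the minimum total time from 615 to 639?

21 s

Settle nodes by increasing distance from 615:
615: 0
612: 4  (via 615)
657: 14  (via 612)
638: 14  (via 615)
621: 15  (via 612)
623: 16  (via 657)
602: 17  (via 657)
633: 17  (via 657)
639: 21  (via 623)
Shortest route: 615 → 612 → 657 → 623 → 639 = 21 s.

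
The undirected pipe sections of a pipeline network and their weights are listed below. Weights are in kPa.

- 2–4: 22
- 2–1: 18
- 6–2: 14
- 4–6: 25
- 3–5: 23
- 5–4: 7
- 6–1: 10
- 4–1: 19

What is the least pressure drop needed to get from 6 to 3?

55 kPa

Settle nodes by increasing distance from 6:
6: 0
1: 10  (via 6)
2: 14  (via 6)
4: 25  (via 6)
5: 32  (via 4)
3: 55  (via 5)
Shortest route: 6 → 4 → 5 → 3 = 55 kPa.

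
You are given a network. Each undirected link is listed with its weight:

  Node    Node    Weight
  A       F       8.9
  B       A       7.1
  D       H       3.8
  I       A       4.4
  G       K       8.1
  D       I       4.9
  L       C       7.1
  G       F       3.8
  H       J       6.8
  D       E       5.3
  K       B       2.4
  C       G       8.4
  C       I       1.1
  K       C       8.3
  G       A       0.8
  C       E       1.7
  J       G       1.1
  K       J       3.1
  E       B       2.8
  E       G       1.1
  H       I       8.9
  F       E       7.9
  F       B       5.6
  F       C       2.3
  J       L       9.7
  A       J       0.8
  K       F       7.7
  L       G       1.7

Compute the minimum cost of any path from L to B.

Enumerating some paths:
L - G - J - K - B: 1.7+1.1+3.1+2.4 = 8.3
L - G - E - B: 1.7+1.1+2.8 = 5.6
The minimum is 5.6 via L - G - E - B.

5.6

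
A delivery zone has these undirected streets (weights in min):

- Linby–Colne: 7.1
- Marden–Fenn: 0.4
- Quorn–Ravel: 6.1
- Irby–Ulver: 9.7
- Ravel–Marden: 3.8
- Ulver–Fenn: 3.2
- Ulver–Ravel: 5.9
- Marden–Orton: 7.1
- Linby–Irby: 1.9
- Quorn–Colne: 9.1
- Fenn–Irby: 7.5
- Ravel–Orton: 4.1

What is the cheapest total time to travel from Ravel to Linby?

Compare a few routes:
Ravel - Marden - Fenn - Irby - Linby: 3.8+0.4+7.5+1.9 = 13.6
Ravel - Ulver - Fenn - Irby - Linby: 5.9+3.2+7.5+1.9 = 18.5
Ravel - Marden - Fenn - Ulver - Irby - Linby: 3.8+0.4+3.2+9.7+1.9 = 19
Ravel - Ulver - Irby - Linby: 5.9+9.7+1.9 = 17.5
The minimum is 13.6 min via Ravel - Marden - Fenn - Irby - Linby.

13.6 min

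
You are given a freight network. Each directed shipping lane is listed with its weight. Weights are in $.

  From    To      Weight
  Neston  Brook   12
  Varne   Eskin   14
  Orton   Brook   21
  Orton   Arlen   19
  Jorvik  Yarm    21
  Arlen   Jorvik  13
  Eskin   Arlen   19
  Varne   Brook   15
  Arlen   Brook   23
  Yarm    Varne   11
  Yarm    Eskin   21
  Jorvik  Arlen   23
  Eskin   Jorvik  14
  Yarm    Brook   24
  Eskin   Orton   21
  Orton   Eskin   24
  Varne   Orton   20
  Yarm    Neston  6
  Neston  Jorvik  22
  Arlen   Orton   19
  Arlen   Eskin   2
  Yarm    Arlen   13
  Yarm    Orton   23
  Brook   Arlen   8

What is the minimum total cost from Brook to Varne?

Candidate routes:
Brook - Arlen - Jorvik - Yarm - Varne: 8+13+21+11 = 53
Brook - Arlen - Eskin - Jorvik - Yarm - Varne: 8+2+14+21+11 = 56
Brook - Arlen - Orton - Eskin - Jorvik - Yarm - Varne: 8+19+24+14+21+11 = 97
Cheapest is Brook - Arlen - Jorvik - Yarm - Varne at $53.

$53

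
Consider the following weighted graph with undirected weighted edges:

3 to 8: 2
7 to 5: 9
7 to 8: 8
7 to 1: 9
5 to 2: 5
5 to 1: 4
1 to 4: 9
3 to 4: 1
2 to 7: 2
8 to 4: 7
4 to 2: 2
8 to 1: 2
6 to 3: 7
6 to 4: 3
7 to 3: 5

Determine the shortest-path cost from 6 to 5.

Enumerating some paths:
6 → 4 → 3 → 8 → 1 → 5: 3+1+2+2+4 = 12
6 → 4 → 2 → 5: 3+2+5 = 10
6 → 3 → 8 → 1 → 5: 7+2+2+4 = 15
The minimum is 10 via 6 → 4 → 2 → 5.

10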